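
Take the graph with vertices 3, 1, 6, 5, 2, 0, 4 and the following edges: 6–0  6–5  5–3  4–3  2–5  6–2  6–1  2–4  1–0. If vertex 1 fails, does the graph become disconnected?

Deleting 1 leaves 1 component (was 1) (its neighbors 0, 6 remain connected to each other), so 1 is not a cut vertex.

No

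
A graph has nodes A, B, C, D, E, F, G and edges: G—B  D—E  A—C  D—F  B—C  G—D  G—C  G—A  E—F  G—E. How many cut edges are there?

The edges on the cycle G-A-C-G are not bridges since each lies on that cycle.
Every edge lies on some cycle, so there are no bridges.

0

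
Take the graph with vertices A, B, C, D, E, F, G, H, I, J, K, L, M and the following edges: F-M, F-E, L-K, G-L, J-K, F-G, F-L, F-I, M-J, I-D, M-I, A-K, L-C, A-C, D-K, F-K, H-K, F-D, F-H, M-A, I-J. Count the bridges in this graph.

1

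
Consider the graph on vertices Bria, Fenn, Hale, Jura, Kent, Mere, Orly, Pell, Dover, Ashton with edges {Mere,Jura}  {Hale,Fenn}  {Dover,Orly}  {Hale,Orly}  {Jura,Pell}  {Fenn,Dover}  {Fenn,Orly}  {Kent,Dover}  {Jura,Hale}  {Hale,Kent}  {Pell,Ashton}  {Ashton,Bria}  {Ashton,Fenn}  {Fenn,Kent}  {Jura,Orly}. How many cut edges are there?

The edges on the cycle Jura-Pell-Ashton-Fenn-Hale-Jura are not bridges since each lies on that cycle.
But removing Bria—Ashton disconnects Bria from Ashton; removing Jura—Mere disconnects Jura from Mere — these are bridges.
That makes 2 bridges.

2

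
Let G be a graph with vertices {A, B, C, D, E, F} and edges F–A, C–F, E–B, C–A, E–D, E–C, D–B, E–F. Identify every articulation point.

E

Removing E increases the component count from 1 to 2, so E is a cut vertex.
By contrast removing F leaves 1 component; it is not a cut vertex. No other vertex is a cut vertex either.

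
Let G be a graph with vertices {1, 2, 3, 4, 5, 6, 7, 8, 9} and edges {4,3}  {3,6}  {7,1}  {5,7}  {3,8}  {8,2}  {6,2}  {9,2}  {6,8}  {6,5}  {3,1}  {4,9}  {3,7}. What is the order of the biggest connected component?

Starting from 1 we can reach 1, 2, 3, 4, 5, 6, 7, 8, 9. That is one component of size 9.
The largest has 9 vertices.

9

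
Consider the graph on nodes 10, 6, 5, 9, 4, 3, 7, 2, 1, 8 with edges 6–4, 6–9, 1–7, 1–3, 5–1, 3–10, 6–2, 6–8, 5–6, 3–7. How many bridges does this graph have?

7

The edges on the cycle 1-3-7-1 are not bridges since each lies on that cycle.
But removing 2–6 disconnects 2 from 6; removing 3–10 disconnects 3 from 10; removing 6–4 disconnects 6 from 4; removing 5–6 disconnects 5 from 6 — these are bridges.
In total 7 edges are bridges.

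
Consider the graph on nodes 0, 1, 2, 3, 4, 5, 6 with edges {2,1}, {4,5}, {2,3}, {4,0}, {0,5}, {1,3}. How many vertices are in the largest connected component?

3

6 is isolated — a component by itself.
Starting from 0 we can reach 0, 4, 5. That is one component of size 3.
Starting from 1 we can reach 1, 2, 3. That is one component of size 3.
The largest has 3 vertices.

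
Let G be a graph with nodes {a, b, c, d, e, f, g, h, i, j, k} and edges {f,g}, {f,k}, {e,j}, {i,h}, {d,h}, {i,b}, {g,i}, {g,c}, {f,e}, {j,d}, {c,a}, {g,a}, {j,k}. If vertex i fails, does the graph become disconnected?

Deleting i raises the number of components from 1 to 2, so i is a cut vertex.

Yes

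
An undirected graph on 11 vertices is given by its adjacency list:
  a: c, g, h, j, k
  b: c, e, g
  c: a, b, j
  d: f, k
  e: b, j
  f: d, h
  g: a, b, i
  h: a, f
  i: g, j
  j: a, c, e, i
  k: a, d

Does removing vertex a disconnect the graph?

Deleting a raises the number of components from 1 to 2, so a is a cut vertex.

Yes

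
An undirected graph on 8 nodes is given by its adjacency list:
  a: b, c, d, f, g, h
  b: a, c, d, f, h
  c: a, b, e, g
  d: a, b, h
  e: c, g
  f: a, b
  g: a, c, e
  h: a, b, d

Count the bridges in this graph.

0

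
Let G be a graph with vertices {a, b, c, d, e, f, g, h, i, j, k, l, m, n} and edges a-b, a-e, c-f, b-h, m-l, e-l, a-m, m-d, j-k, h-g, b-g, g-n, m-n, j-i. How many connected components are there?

Starting from c we can reach c, f. That is one component of size 2.
Starting from i we can reach i, j, k. That is one component of size 3.
Starting from a we can reach a, b, d, e, g, h, l, m, n. That is one component of size 9.
Total: 3 components.

3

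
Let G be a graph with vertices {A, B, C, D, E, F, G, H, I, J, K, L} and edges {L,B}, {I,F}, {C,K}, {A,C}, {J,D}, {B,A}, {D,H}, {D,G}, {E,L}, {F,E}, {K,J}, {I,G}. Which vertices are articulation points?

D

Removing D increases the component count from 1 to 2, so D is a cut vertex.
By contrast removing A leaves 1 component; it is not a cut vertex. No other vertex is a cut vertex either.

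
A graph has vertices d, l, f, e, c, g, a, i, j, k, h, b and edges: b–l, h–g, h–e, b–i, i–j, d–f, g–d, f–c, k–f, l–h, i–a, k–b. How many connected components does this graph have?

Starting from a we can reach a, b, c, d, e, f, g, h, i, j, k, l. That is one component of size 12.
Total: 1 component.

1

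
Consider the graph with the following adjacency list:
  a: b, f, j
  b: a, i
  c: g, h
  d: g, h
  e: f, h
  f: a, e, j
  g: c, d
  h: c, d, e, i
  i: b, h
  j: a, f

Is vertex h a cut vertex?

Yes

Deleting h raises the number of components from 1 to 2, so h is a cut vertex.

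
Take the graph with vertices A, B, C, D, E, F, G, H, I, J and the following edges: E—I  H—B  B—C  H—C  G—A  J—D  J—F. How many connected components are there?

Starting from E we can reach E, I. That is one component of size 2.
Starting from A we can reach A, G. That is one component of size 2.
Starting from B we can reach B, C, H. That is one component of size 3.
Starting from D we can reach D, F, J. That is one component of size 3.
Total: 4 components.

4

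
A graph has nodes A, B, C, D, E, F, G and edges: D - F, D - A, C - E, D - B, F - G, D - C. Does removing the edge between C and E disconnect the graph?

Removing C - E leaves no path between C and E: the component count goes from 1 to 2. So it is a bridge.

Yes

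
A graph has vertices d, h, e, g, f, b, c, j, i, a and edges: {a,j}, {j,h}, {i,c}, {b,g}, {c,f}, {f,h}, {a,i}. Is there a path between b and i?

The component containing b is {b, g}, and i is not in it.

No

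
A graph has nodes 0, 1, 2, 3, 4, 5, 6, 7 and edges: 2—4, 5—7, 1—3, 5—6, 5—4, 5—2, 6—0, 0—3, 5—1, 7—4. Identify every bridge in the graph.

none

The edges on the cycle 5-7-4-5 are not bridges since each lies on that cycle.
Every edge lies on some cycle, so there are no bridges.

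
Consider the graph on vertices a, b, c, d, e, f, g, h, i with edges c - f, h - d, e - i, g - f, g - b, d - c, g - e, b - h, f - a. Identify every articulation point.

e, f, g

Removing e increases the component count from 1 to 2, so e is a cut vertex.
Removing f increases the component count from 1 to 2, so f is a cut vertex.
Removing g increases the component count from 1 to 2, so g is a cut vertex.
By contrast removing b leaves 1 component; it is not a cut vertex. No other vertex is a cut vertex either.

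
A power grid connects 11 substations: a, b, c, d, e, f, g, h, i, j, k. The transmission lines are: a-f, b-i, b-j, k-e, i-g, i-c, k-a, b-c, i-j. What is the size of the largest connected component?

5

h is isolated — a component by itself.
d is isolated — a component by itself.
Starting from a we can reach a, e, f, k. That is one component of size 4.
Starting from b we can reach b, c, g, i, j. That is one component of size 5.
The largest has 5 vertices.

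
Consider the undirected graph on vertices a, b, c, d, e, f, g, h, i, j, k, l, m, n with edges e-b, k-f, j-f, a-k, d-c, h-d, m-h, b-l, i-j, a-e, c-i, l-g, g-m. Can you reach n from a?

The component containing a is {a, b, c, d, e, f, g, h, i, j, k, l, m}, and n is not in it.

No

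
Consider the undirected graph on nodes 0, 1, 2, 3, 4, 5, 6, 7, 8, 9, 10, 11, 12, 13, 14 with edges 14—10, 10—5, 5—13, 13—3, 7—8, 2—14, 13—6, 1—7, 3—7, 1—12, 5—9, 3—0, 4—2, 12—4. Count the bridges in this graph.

4

The edges on the cycle 1-12-4-2-14-10-5-13-3-7-1 are not bridges since each lies on that cycle.
But removing 6—13 disconnects 6 from 13; removing 7—8 disconnects 7 from 8; removing 9—5 disconnects 9 from 5; removing 3—0 disconnects 3 from 0 — these are bridges.
That makes 4 bridges.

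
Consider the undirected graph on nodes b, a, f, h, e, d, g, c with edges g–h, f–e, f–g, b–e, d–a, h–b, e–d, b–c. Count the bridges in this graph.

3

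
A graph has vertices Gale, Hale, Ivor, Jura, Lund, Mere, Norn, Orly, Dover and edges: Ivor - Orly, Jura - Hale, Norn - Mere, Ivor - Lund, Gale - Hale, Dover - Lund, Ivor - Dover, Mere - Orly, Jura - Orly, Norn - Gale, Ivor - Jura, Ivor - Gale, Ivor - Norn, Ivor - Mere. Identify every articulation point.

Ivor

Removing Ivor increases the component count from 1 to 2, so Ivor is a cut vertex.
By contrast removing Hale leaves 1 component; it is not a cut vertex. No other vertex is a cut vertex either.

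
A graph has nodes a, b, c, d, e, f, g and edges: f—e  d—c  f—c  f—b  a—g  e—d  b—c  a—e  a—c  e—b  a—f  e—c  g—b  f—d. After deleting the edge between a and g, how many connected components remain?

a and g are still connected via a-f-b-g, so the component count stays at 1.

1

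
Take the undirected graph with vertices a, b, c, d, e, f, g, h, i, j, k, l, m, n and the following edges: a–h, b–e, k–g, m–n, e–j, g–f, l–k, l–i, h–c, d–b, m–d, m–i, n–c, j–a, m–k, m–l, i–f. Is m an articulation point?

Yes

Deleting m raises the number of components from 1 to 2, so m is a cut vertex.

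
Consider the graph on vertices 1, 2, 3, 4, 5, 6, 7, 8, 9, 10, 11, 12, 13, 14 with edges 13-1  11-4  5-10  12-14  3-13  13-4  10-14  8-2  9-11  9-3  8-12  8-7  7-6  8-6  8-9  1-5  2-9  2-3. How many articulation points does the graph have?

1

Removing 8 increases the component count from 1 to 2, so 8 is a cut vertex.
By contrast removing 14 leaves 1 component; it is not a cut vertex. No other vertex is a cut vertex either.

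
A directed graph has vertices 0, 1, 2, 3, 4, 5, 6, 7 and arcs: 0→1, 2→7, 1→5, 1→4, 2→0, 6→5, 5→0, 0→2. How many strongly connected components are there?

5

{0, 1, 2, 5} are all mutually reachable — one SCC of size 4.
{6} is an SCC by itself.
{4} is an SCC by itself.
{3} is an SCC by itself.
{7} is an SCC by itself.
That gives 5 strongly connected components.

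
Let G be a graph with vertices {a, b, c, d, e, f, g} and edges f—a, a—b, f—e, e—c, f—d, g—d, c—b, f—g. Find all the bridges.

The edges on the cycle f-g-d-f are not bridges since each lies on that cycle.
Every edge lies on some cycle, so there are no bridges.

none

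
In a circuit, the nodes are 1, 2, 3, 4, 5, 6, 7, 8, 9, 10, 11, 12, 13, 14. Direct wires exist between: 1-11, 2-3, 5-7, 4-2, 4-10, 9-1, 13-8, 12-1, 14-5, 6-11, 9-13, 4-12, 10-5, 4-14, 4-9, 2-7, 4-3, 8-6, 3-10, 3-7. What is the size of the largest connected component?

14

Starting from 1 we can reach 1, 2, 3, 4, 5, 6, 7, 8, 9, 10, 11, 12, 13, 14. That is one component of size 14.
The largest has 14 vertices.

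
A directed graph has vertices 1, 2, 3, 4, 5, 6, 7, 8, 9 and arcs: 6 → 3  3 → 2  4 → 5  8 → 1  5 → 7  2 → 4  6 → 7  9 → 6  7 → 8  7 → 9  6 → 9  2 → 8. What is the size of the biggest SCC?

{2, 3, 4, 5, 6, 7, 9} are all mutually reachable — one SCC of size 7.
{1} is an SCC by itself.
{8} is an SCC by itself.
The largest has 7 vertices.

7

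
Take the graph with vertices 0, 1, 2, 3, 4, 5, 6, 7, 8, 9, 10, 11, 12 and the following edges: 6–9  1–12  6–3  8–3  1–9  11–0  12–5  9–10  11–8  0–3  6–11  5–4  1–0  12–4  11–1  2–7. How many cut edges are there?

3

The edges on the cycle 11-1-0-11 are not bridges since each lies on that cycle.
But removing 2–7 disconnects 2 from 7; removing 12–1 disconnects 12 from 1; removing 10–9 disconnects 10 from 9 — these are bridges.
That makes 3 bridges.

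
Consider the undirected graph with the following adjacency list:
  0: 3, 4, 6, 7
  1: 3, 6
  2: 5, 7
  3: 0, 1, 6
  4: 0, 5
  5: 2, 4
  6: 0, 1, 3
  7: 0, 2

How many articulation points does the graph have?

1

Removing 0 increases the component count from 1 to 2, so 0 is a cut vertex.
By contrast removing 6 leaves 1 component; it is not a cut vertex. No other vertex is a cut vertex either.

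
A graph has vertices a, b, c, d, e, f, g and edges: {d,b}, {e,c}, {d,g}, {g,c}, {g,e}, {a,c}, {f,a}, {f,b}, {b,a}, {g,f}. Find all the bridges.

none

The edges on the cycle g-e-c-g are not bridges since each lies on that cycle.
Every edge lies on some cycle, so there are no bridges.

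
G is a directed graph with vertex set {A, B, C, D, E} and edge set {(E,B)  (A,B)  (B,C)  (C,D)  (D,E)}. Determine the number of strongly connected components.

2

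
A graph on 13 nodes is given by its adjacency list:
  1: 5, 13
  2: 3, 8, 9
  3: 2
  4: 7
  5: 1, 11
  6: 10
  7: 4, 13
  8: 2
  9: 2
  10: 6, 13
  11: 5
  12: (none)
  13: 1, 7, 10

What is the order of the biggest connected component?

8

12 is isolated — a component by itself.
Starting from 2 we can reach 2, 3, 8, 9. That is one component of size 4.
Starting from 1 we can reach 1, 4, 5, 6, 7, 10, 11, 13. That is one component of size 8.
The largest has 8 vertices.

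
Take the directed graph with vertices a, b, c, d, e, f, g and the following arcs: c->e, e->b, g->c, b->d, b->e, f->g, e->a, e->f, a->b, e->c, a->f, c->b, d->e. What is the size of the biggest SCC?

7

{a, b, c, d, e, f, g} are all mutually reachable — one SCC of size 7.
The largest has 7 vertices.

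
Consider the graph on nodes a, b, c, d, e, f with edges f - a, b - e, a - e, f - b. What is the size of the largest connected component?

d is isolated — a component by itself.
c is isolated — a component by itself.
Starting from a we can reach a, b, e, f. That is one component of size 4.
The largest has 4 vertices.

4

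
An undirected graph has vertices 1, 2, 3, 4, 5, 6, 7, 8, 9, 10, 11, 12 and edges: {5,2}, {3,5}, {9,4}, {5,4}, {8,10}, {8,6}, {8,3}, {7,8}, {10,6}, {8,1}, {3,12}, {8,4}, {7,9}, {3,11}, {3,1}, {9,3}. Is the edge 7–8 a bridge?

No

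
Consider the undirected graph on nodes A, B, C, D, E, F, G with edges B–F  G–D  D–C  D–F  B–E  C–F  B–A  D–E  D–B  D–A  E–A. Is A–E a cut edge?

No

After removing A–E, the path A-D-E still connects them, so the edge is not a bridge.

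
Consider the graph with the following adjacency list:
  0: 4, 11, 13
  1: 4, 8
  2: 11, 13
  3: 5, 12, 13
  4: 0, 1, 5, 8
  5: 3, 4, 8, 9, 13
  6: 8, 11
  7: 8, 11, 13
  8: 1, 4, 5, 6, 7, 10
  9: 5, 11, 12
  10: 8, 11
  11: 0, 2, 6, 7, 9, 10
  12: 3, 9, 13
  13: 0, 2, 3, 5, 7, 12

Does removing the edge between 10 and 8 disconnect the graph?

No

After removing 10-8, the path 10-11-7-8 still connects them, so the edge is not a bridge.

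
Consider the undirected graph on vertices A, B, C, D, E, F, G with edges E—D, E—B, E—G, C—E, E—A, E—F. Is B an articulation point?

No

Deleting B leaves 1 component (was 1), so B is not a cut vertex.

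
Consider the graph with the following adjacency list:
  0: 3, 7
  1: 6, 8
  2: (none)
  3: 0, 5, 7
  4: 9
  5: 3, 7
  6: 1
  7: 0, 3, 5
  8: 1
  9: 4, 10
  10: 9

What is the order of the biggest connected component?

4

2 is isolated — a component by itself.
Starting from 4 we can reach 4, 9, 10. That is one component of size 3.
Starting from 1 we can reach 1, 6, 8. That is one component of size 3.
Starting from 0 we can reach 0, 3, 5, 7. That is one component of size 4.
The largest has 4 vertices.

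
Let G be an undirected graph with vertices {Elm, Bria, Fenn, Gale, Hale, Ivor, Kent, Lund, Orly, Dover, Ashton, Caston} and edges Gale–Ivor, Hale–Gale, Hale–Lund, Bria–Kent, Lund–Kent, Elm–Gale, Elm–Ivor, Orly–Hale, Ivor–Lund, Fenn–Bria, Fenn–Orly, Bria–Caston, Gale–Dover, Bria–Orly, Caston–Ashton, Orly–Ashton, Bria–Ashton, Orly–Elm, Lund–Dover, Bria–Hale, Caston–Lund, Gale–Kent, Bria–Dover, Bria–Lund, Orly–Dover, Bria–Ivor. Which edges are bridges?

none

The edges on the cycle Bria-Caston-Lund-Kent-Bria are not bridges since each lies on that cycle.
Every edge lies on some cycle, so there are no bridges.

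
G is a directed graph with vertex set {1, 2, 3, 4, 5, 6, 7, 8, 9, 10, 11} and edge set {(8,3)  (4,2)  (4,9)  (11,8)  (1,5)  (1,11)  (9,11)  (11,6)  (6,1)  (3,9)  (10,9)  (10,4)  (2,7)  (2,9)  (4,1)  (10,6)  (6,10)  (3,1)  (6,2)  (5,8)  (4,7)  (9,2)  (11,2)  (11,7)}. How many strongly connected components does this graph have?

{1, 2, 3, 4, 5, 6, 8, 9, 10, 11} are all mutually reachable — one SCC of size 10.
{7} is an SCC by itself.
That gives 2 strongly connected components.

2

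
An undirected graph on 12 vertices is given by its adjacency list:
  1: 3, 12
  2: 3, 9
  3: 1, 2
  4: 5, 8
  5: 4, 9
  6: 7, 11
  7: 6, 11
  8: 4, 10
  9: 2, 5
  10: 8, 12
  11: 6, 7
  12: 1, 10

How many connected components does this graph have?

2

Starting from 6 we can reach 6, 7, 11. That is one component of size 3.
Starting from 1 we can reach 1, 2, 3, 4, 5, 8, 9, 10, 12. That is one component of size 9.
Total: 2 components.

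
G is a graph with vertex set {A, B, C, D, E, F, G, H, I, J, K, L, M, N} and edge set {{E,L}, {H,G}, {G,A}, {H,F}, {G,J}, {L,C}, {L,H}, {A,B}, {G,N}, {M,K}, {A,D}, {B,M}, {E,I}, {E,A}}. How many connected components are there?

1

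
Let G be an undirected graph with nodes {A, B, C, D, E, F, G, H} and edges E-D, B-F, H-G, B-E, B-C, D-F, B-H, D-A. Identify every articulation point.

B, D, H

Removing B increases the component count from 1 to 3, so B is a cut vertex.
Removing D increases the component count from 1 to 2, so D is a cut vertex.
Removing H increases the component count from 1 to 2, so H is a cut vertex.
By contrast removing A leaves 1 component; it is not a cut vertex. No other vertex is a cut vertex either.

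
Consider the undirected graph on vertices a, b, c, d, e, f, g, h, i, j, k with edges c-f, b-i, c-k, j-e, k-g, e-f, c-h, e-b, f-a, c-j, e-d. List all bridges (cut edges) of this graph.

a-f, b-e, b-i, c-h, c-k, d-e, g-k

The edges on the cycle c-j-e-f-c are not bridges since each lies on that cycle.
But removing d-e disconnects d from e; removing b-i disconnects b from i; removing a-f disconnects a from f; removing c-k disconnects c from k — these are bridges.
In total 7 edges are bridges.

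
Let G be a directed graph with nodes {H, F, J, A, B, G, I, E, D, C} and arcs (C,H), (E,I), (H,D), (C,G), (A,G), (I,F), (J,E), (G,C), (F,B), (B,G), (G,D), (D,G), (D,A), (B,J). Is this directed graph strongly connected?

There is no directed path from A to I, so the graph is not strongly connected.

No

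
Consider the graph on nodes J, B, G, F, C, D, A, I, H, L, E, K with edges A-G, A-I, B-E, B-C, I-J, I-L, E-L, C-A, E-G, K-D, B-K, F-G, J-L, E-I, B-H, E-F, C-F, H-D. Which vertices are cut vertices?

Removing B increases the component count from 1 to 2, so B is a cut vertex.
By contrast removing H leaves 1 component; it is not a cut vertex. No other vertex is a cut vertex either.

B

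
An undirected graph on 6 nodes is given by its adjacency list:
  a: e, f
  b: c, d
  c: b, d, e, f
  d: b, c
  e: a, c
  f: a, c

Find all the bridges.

none

The edges on the cycle c-d-b-c are not bridges since each lies on that cycle.
Every edge lies on some cycle, so there are no bridges.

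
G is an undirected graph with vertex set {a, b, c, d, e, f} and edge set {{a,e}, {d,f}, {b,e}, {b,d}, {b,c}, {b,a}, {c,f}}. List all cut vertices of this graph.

Removing b increases the component count from 1 to 2, so b is a cut vertex.
By contrast removing e leaves 1 component; it is not a cut vertex. No other vertex is a cut vertex either.

b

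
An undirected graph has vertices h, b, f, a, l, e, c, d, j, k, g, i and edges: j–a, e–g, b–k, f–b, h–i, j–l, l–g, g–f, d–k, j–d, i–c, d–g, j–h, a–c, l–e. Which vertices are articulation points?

Removing j increases the component count from 1 to 2, so j is a cut vertex.
By contrast removing a leaves 1 component; it is not a cut vertex. No other vertex is a cut vertex either.

j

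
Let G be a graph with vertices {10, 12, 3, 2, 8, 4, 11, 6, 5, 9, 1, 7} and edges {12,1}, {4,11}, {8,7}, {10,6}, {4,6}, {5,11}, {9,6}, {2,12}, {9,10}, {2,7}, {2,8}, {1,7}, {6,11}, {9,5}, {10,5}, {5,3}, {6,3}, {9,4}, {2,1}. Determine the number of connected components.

2

Starting from 1 we can reach 1, 2, 7, 8, 12. That is one component of size 5.
Starting from 3 we can reach 3, 4, 5, 6, 9, 10, 11. That is one component of size 7.
Total: 2 components.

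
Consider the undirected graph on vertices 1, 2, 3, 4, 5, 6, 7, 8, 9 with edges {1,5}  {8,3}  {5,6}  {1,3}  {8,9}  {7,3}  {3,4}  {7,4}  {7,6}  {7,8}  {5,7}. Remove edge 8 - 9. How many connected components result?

Before removal there are 2 components.
8 - 9 is a bridge — removing it separates 8's side from 9's side.
After removal: 3 components.

3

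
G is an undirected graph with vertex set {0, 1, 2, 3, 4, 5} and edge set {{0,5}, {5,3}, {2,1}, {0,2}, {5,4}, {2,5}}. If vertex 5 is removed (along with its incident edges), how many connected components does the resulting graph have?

With 5 gone, the remaining components are: {3}; {4}; {0, 1, 2}.
That is 3 components.

3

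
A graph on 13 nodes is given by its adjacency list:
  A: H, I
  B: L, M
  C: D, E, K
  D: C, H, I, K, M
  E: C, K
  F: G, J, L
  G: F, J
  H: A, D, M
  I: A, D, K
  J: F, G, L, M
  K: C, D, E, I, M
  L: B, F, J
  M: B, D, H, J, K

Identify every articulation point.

Removing M increases the component count from 1 to 2, so M is a cut vertex.
By contrast removing H leaves 1 component; it is not a cut vertex. No other vertex is a cut vertex either.

M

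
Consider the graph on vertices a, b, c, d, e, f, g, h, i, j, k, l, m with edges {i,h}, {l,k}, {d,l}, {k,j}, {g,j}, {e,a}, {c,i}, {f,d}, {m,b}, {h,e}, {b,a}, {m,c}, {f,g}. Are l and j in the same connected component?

Yes

From l we can reach d, f, g, j, k, l, which includes j.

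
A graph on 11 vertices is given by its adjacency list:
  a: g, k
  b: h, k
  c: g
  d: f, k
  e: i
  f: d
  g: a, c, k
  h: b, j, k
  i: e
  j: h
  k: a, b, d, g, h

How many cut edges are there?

5

The edges on the cycle k-b-h-k are not bridges since each lies on that cycle.
But removing j-h disconnects j from h; removing f-d disconnects f from d; removing i-e disconnects i from e; removing d-k disconnects d from k — these are bridges.
In total 5 edges are bridges.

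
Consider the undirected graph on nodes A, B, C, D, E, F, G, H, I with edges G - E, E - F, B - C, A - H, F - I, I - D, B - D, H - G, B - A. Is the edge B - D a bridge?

No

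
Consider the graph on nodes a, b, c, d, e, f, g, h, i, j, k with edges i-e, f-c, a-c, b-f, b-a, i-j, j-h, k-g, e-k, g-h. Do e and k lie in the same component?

Yes

From e we can reach e, g, h, i, j, k, which includes k.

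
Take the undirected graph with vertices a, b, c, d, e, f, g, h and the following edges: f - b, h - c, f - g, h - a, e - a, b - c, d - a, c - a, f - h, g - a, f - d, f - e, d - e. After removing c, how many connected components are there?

1

With c gone, the remaining components are: {a, b, d, e, f, g, h}.
That is 1 component.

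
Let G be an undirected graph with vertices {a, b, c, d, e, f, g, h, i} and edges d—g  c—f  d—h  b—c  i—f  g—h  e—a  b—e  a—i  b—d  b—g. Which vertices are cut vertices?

Removing b increases the component count from 1 to 2, so b is a cut vertex.
By contrast removing e leaves 1 component; it is not a cut vertex. No other vertex is a cut vertex either.

b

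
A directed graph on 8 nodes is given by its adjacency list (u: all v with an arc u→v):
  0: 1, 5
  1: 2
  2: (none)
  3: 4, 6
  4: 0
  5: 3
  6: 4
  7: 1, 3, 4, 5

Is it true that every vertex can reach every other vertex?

There is no directed path from 0 to 7, so the graph is not strongly connected.

No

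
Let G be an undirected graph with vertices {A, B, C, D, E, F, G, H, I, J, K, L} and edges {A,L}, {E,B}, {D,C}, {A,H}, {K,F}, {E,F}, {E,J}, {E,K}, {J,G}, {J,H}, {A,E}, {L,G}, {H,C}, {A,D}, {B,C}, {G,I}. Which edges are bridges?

G-I

The edges on the cycle A-D-C-H-J-E-A are not bridges since each lies on that cycle.
But removing G–I disconnects G from I — this is a bridge.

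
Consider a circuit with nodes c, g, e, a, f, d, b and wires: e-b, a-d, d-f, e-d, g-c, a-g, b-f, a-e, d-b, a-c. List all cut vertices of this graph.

Removing a increases the component count from 1 to 2, so a is a cut vertex.
By contrast removing d leaves 1 component; it is not a cut vertex. No other vertex is a cut vertex either.

a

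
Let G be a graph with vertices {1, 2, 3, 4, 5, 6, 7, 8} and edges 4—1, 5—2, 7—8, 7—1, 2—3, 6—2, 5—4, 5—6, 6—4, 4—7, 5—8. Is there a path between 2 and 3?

From 2 we can reach 1, 2, 3, 4, 5, 6, 7, 8, which includes 3.

Yes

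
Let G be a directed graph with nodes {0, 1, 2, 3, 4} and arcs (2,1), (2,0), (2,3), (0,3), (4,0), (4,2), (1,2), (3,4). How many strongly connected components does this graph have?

{0, 1, 2, 3, 4} are all mutually reachable — one SCC of size 5.
That gives 1 strongly connected component.

1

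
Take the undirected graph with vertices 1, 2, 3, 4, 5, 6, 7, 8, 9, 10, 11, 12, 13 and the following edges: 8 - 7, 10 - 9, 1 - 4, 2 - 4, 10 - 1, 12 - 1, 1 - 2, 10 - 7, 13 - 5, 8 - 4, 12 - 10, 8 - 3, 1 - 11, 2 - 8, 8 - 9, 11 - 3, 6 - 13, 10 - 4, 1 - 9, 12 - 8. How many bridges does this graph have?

The edges on the cycle 12-10-1-2-8-12 are not bridges since each lies on that cycle.
But removing 6 - 13 disconnects 6 from 13; removing 13 - 5 disconnects 13 from 5 — these are bridges.
That makes 2 bridges.

2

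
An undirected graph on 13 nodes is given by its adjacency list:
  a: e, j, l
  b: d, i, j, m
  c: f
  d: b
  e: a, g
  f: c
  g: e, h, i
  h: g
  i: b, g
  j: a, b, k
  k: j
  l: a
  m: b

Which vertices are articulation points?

a, b, g, j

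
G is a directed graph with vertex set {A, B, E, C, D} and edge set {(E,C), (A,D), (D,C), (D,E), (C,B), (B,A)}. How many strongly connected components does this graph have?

{A, B, C, D, E} are all mutually reachable — one SCC of size 5.
That gives 1 strongly connected component.

1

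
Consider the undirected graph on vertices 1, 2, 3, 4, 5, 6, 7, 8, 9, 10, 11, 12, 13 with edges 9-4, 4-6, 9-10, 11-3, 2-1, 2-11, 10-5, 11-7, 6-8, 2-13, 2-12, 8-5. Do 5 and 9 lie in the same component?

From 5 we can reach 4, 5, 6, 8, 9, 10, which includes 9.

Yes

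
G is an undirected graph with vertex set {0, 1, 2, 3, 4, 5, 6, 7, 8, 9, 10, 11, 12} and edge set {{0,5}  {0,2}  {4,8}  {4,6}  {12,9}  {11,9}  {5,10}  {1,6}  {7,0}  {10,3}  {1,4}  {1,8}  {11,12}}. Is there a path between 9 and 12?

Yes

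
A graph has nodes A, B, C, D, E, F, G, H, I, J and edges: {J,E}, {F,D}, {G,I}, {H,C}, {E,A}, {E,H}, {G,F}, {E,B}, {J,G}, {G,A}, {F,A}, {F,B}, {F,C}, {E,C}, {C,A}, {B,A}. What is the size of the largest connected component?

10

Starting from A we can reach A, B, C, D, E, F, G, H, I, J. That is one component of size 10.
The largest has 10 vertices.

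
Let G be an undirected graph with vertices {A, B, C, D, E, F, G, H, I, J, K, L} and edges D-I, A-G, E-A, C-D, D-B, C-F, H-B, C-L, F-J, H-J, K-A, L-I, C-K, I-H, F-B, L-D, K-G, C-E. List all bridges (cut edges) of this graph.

The edges on the cycle C-L-I-D-C are not bridges since each lies on that cycle.
Every edge lies on some cycle, so there are no bridges.

none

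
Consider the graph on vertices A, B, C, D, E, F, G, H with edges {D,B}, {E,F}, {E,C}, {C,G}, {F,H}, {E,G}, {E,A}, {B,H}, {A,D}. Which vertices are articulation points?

E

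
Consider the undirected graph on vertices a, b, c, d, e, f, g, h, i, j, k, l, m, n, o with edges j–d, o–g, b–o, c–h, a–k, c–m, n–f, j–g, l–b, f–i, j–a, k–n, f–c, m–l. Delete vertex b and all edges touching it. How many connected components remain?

2

With b gone, the remaining components are: {e}; {a, c, d, f, g, h, i, j, k, l, m, n, o}.
That is 2 components.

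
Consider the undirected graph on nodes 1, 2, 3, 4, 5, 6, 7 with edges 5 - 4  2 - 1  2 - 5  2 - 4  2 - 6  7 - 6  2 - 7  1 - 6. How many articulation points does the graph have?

Removing 2 increases the component count from 2 to 3, so 2 is a cut vertex.
By contrast removing 5 leaves 2 components; it is not a cut vertex. No other vertex is a cut vertex either.

1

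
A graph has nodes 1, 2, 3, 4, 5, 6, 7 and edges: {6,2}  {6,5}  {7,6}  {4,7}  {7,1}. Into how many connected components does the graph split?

3 is isolated — a component by itself.
Starting from 1 we can reach 1, 2, 4, 5, 6, 7. That is one component of size 6.
Total: 2 components.

2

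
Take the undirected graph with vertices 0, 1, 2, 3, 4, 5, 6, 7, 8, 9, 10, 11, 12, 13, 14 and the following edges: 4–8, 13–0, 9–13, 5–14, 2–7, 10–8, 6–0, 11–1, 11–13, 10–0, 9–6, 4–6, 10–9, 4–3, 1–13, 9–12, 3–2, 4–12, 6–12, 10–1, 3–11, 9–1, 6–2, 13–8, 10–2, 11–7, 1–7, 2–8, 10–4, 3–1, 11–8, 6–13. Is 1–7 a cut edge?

No

After removing 1–7, the path 1-11-7 still connects them, so the edge is not a bridge.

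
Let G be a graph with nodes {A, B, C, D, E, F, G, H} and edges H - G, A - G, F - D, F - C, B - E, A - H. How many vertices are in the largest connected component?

Starting from B we can reach B, E. That is one component of size 2.
Starting from C we can reach C, D, F. That is one component of size 3.
Starting from A we can reach A, G, H. That is one component of size 3.
The largest has 3 vertices.

3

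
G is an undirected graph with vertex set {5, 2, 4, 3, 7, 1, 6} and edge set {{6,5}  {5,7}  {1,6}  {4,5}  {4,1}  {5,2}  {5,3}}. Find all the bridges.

The edges on the cycle 4-1-6-5-4 are not bridges since each lies on that cycle.
But removing 5 - 2 disconnects 5 from 2; removing 5 - 7 disconnects 5 from 7; removing 5 - 3 disconnects 5 from 3 — these are bridges.

2-5, 3-5, 5-7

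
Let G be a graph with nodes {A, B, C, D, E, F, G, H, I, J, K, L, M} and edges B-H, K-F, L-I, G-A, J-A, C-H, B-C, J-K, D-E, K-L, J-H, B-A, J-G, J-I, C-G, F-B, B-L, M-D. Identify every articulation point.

D

Removing D increases the component count from 2 to 3, so D is a cut vertex.
By contrast removing L leaves 2 components; it is not a cut vertex. No other vertex is a cut vertex either.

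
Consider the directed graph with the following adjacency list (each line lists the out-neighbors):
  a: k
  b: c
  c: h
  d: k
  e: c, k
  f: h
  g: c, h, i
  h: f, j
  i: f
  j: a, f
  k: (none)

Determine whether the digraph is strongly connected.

There is no directed path from h to e, so the graph is not strongly connected.

No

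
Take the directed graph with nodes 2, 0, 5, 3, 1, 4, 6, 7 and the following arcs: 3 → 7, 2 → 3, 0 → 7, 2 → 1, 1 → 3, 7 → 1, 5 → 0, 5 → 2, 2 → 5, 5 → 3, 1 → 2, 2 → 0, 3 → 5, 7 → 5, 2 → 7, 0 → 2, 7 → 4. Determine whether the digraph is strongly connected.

There is no directed path from 7 to 6, so the graph is not strongly connected.

No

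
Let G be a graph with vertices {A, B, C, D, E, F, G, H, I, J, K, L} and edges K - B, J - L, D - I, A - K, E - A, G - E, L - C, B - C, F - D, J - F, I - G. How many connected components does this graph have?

2

H is isolated — a component by itself.
Starting from A we can reach A, B, C, D, E, F, G, I, J, K, L. That is one component of size 11.
Total: 2 components.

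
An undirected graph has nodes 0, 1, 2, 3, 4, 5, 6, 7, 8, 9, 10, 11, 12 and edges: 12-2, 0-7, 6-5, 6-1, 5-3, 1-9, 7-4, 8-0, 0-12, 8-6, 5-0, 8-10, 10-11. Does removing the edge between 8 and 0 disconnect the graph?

No

After removing 8-0, the path 8-6-5-0 still connects them, so the edge is not a bridge.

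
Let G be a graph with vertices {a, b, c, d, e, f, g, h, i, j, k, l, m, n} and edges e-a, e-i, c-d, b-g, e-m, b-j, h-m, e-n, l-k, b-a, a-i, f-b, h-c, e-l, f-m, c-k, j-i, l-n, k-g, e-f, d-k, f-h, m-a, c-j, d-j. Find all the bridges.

none

The edges on the cycle f-b-g-k-d-c-h-f are not bridges since each lies on that cycle.
Every edge lies on some cycle, so there are no bridges.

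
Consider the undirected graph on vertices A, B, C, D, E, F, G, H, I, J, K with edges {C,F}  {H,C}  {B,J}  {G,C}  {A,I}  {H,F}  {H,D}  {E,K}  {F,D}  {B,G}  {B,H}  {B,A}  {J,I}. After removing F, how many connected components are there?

2

With F gone, the remaining components are: {E, K}; {A, B, C, D, G, H, I, J}.
That is 2 components.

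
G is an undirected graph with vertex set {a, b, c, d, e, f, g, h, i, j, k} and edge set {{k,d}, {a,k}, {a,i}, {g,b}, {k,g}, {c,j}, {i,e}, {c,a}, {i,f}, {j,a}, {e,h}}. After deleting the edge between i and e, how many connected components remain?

Before removal there is 1 component.
i - e is a bridge — removing it separates i's side from e's side.
After removal: 2 components.

2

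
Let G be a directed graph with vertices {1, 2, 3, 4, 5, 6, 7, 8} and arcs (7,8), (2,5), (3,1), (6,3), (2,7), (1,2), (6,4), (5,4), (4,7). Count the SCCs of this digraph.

8

{4} is an SCC by itself.
{7} is an SCC by itself.
{8} is an SCC by itself.
{3} is an SCC by itself.
{1} is an SCC by itself.
(and 3 more singleton SCCs)
That gives 8 strongly connected components.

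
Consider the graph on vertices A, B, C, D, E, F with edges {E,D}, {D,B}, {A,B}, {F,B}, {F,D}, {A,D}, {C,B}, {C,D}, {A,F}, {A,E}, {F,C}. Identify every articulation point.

Removing E, for instance, still leaves 1 component. No single vertex removal increases the component count — the graph has no articulation points.

none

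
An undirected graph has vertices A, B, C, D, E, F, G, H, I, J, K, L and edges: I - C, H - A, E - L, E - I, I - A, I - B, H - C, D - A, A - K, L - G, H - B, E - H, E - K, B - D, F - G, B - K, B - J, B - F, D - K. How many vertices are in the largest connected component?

12

Starting from A we can reach A, B, C, D, E, F, G, H, I, J, K, L. That is one component of size 12.
The largest has 12 vertices.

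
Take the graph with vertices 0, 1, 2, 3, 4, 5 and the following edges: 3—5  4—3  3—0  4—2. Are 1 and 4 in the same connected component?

The component containing 1 is {1}, and 4 is not in it.

No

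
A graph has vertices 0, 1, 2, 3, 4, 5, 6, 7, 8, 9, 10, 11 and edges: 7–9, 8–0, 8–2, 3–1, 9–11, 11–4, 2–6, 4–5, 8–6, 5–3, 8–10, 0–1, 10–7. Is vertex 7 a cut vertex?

Deleting 7 leaves 1 component (was 1) (its neighbors 9, 10 remain connected to each other), so 7 is not a cut vertex.

No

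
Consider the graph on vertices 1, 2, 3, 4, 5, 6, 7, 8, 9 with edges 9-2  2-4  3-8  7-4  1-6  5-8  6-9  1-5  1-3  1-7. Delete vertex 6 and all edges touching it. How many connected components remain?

1

With 6 gone, the remaining components are: {1, 2, 3, 4, 5, 7, 8, 9}.
That is 1 component.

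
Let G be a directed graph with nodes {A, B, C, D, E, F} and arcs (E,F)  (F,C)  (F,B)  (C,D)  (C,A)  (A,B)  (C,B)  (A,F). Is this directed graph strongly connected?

There is no directed path from D to E, so the graph is not strongly connected.

No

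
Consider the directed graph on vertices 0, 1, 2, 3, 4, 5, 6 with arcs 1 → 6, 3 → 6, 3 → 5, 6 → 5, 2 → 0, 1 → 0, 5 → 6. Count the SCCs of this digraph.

6

{5, 6} are all mutually reachable — one SCC of size 2.
{4} is an SCC by itself.
{1} is an SCC by itself.
{2} is an SCC by itself.
{3} is an SCC by itself.
(and 1 more singleton SCC)
That gives 6 strongly connected components.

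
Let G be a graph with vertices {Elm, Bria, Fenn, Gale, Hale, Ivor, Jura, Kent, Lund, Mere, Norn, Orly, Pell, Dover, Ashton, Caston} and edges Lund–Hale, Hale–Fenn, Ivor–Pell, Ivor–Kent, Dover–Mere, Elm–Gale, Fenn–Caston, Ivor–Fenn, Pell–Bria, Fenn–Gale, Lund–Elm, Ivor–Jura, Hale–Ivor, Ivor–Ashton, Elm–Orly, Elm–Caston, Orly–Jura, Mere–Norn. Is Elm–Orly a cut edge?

After removing Elm–Orly, the path Elm-Lund-Hale-Ivor-Jura-Orly still connects them, so the edge is not a bridge.

No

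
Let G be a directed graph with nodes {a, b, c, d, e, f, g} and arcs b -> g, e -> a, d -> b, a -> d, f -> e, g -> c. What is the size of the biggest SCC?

{f} is an SCC by itself.
{e} is an SCC by itself.
{d} is an SCC by itself.
{c} is an SCC by itself.
{a} is an SCC by itself.
(and 2 more singleton SCCs)
The largest has 1 vertex.

1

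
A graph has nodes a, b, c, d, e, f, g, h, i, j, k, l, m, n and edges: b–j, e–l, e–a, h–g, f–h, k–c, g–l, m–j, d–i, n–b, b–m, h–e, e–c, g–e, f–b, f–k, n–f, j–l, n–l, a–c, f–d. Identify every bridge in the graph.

d-f, d-i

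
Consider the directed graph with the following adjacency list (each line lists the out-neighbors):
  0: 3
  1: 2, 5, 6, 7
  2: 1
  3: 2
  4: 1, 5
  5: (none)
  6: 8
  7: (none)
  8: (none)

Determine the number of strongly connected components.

{1, 2} are all mutually reachable — one SCC of size 2.
{7} is an SCC by itself.
{8} is an SCC by itself.
{0} is an SCC by itself.
{6} is an SCC by itself.
(and 3 more singleton SCCs)
That gives 8 strongly connected components.

8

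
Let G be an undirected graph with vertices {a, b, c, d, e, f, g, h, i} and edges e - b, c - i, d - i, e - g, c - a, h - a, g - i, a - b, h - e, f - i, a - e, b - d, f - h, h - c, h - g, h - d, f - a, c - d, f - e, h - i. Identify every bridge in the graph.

The edges on the cycle h-c-d-h are not bridges since each lies on that cycle.
Every edge lies on some cycle, so there are no bridges.

none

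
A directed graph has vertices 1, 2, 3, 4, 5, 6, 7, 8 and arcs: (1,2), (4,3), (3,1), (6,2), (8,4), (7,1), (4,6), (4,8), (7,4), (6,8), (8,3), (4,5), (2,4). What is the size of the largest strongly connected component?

{1, 2, 3, 4, 6, 8} are all mutually reachable — one SCC of size 6.
{7} is an SCC by itself.
{5} is an SCC by itself.
The largest has 6 vertices.

6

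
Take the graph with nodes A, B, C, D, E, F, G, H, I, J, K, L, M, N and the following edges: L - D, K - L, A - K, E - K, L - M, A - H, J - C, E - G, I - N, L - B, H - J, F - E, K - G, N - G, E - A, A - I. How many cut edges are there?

8

The edges on the cycle E-A-K-E are not bridges since each lies on that cycle.
But removing F - E disconnects F from E; removing K - L disconnects K from L; removing J - H disconnects J from H; removing J - C disconnects J from C — these are bridges.
In total 8 edges are bridges.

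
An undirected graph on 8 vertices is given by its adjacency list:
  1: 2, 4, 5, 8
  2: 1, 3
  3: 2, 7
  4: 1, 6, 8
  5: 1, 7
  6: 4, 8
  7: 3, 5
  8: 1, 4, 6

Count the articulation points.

1

Removing 1 increases the component count from 1 to 2, so 1 is a cut vertex.
By contrast removing 7 leaves 1 component; it is not a cut vertex. No other vertex is a cut vertex either.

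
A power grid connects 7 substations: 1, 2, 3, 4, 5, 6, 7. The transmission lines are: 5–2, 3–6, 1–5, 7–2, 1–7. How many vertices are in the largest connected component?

4 is isolated — a component by itself.
Starting from 3 we can reach 3, 6. That is one component of size 2.
Starting from 1 we can reach 1, 2, 5, 7. That is one component of size 4.
The largest has 4 vertices.

4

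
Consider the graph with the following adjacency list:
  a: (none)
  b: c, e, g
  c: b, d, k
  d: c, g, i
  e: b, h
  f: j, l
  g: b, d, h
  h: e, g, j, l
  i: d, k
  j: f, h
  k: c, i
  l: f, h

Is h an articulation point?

Yes

Deleting h raises the number of components from 2 to 3, so h is a cut vertex.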